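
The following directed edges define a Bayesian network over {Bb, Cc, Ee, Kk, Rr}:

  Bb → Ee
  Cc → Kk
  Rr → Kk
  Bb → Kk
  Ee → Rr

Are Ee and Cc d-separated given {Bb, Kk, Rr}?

Yes

Enumerating the 2 paths from Ee to Cc and testing each for blocking by {Bb, Kk, Rr}:
  1. Ee → Rr → Kk ← Cc — Rr:chain[blocks]; Kk:collider[open] ⇒ blocked
  2. Ee ← Bb → Kk ← Cc — Bb:fork[blocks]; Kk:collider[open] ⇒ blocked
Every path is blocked, so Ee and Cc are d-separated given {Bb, Kk, Rr}.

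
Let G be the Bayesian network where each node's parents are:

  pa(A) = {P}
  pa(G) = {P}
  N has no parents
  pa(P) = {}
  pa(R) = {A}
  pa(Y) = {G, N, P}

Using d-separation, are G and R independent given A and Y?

Yes

There are 2 undirected paths between G and R; checking each against the conditioning set {A, Y}:
Path 1: G ← P → A → R
  A is a chain here and A is conditioned on, so the path is blocked at A.
Path 2: G → Y ← P → A → R
  A is a chain here and A is conditioned on, so the path is blocked at A.
Every path is blocked, so G and R are d-separated given {A, Y}.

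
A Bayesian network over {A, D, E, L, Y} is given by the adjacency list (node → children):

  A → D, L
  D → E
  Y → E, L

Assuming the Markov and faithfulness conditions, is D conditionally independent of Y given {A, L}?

There are 2 undirected paths between D and Y; checking each against the conditioning set {A, L}:
  1. D → E ← Y — E:collider[blocks] ⇒ blocked
  2. D ← A → L ← Y — A:fork[blocks]; L:collider[open] ⇒ blocked
Every path is blocked, so D and Y are d-separated given {A, L}.

Yes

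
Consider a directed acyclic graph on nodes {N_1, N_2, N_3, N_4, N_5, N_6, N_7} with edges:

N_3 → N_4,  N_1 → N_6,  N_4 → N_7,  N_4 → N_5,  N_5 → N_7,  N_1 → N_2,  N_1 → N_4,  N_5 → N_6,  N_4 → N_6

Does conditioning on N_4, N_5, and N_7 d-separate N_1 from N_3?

No

There are 4 undirected paths between N_1 and N_3; checking each against the conditioning set {N_4, N_5, N_7}:
  1. N_1 → N_6 ← N_5 → N_7 ← N_4 ← N_3 — N_6:collider[blocks]; N_5:fork[blocks]; N_7:collider[open]; N_4:chain[blocks] ⇒ blocked
  2. N_1 → N_6 ← N_5 ← N_4 ← N_3 — N_6:collider[blocks]; N_5:chain[blocks]; N_4:chain[blocks] ⇒ blocked
  3. N_1 → N_6 ← N_4 ← N_3 — N_6:collider[blocks]; N_4:chain[blocks] ⇒ blocked
  4. N_1 → N_4 ← N_3 — N_4:collider[open] ⇒ active
Since the path N_1 → N_4 ← N_3 is active, N_1 and N_3 are not d-separated given {N_4, N_5, N_7}.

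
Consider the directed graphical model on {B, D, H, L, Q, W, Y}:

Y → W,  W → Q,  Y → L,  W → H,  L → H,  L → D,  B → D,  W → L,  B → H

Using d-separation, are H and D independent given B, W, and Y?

We examine all 4 paths between H and D:
Path 1: H ← W ← Y → L → D
  W is a chain here and W is conditioned on, so the path is blocked at W.
Path 2: H ← W → L → D
  W is a fork here and W is conditioned on, so the path is blocked at W.
Path 3: H ← L → D
  L is a fork and L is not conditioned on — no node blocks this path, so it is active.
Path 4: H ← B → D
  B is a fork here and B is conditioned on, so the path is blocked at B.
Since the path H ← L → D is active, H and D are not d-separated given {B, W, Y}.

No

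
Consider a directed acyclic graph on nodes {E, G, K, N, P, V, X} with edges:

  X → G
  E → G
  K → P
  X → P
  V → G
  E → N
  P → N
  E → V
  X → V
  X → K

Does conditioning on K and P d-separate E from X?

Yes — E and X are d-separated given {K, P}.

Enumerating the 6 paths from E to X and testing each for blocking by {K, P}:
Path 1: E → V ← X
  V is a collider here and neither V nor any of its descendants is conditioned on, so the collider stays closed — the path is blocked at V.
Path 2: E → V → G ← X
  G is a collider here and neither G nor any of its descendants is conditioned on, so the collider stays closed — the path is blocked at G.
Path 3: E → N ← P ← K ← X
  N is a collider here and neither N nor any of its descendants is conditioned on, so the collider stays closed — the path is blocked at N.
Path 4: E → N ← P ← X
  N is a collider here and neither N nor any of its descendants is conditioned on, so the collider stays closed — the path is blocked at N.
Path 5: E → G ← V ← X
  G is a collider here and neither G nor any of its descendants is conditioned on, so the collider stays closed — the path is blocked at G.
Path 6: E → G ← X
  G is a collider here and neither G nor any of its descendants is conditioned on, so the collider stays closed — the path is blocked at G.
Every path is blocked, so E and X are d-separated given {K, P}.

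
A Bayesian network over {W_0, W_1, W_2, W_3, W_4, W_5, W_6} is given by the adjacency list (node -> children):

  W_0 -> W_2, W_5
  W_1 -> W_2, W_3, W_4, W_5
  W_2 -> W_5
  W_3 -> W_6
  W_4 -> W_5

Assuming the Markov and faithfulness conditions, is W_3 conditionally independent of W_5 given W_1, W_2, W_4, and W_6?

Yes

We examine all 4 paths between W_3 and W_5:
Path 1: W_3 ← W_1 → W_5
  W_1 is a fork here and W_1 is conditioned on, so the path is blocked at W_1.
Path 2: W_3 ← W_1 → W_4 → W_5
  W_1 is a fork here and W_1 is conditioned on, so the path is blocked at W_1.
Path 3: W_3 ← W_1 → W_2 → W_5
  W_1 is a fork here and W_1 is conditioned on, so the path is blocked at W_1.
Path 4: W_3 ← W_1 → W_2 ← W_0 → W_5
  W_1 is a fork here and W_1 is conditioned on, so the path is blocked at W_1.
Since every path is blocked, d-separation holds.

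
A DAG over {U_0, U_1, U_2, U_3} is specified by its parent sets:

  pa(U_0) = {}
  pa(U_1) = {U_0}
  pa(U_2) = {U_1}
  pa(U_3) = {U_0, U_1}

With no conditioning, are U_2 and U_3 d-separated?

No — U_2 and U_3 are not d-separated given ∅.

Enumerating the 2 paths from U_2 to U_3 and testing each for blocking by ∅:
Path 1: U_2 ← U_1 → U_3
  U_1 is a fork and U_1 is not conditioned on — no node blocks this path, so it is active.
Path 2: U_2 ← U_1 ← U_0 → U_3
  U_1 is a chain and U_1 is not conditioned on; U_0 is a fork and U_0 is not conditioned on — no node blocks this path, so it is active.
Since the path U_2 ← U_1 → U_3 is active, U_2 and U_3 are not d-separated given ∅.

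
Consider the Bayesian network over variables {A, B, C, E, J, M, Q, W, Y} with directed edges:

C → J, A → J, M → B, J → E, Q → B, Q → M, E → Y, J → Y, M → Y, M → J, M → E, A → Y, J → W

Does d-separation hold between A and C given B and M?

Yes

6 paths connect A and C; each must be blocked for d-separation to hold:
  1. A → Y ← M → J ← C — Y:collider[blocks]; M:fork[blocks]; J:collider[blocks] ⇒ blocked
  2. A → Y ← M → E ← J ← C — Y:collider[blocks]; M:fork[blocks]; E:collider[blocks]; J:chain[open] ⇒ blocked
  3. A → Y ← J ← C — Y:collider[blocks]; J:chain[open] ⇒ blocked
  4. A → Y ← E ← M → J ← C — Y:collider[blocks]; E:chain[open]; M:fork[blocks]; J:collider[blocks] ⇒ blocked
  5. A → Y ← E ← J ← C — Y:collider[blocks]; E:chain[open]; J:chain[open] ⇒ blocked
  6. A → J ← C — J:collider[blocks] ⇒ blocked
Every path is blocked, so A and C are d-separated given {B, M}.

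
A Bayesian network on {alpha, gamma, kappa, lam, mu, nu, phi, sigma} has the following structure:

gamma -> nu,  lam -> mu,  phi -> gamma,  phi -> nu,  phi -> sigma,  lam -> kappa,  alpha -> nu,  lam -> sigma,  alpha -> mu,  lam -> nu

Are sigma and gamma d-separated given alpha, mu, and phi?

There are 6 undirected paths between sigma and gamma; checking each against the conditioning set {alpha, mu, phi}:
Path 1: sigma ← lam → mu ← alpha → nu ← gamma
  alpha is a fork here and alpha is conditioned on, so the path is blocked at alpha.
Path 2: sigma ← lam → mu ← alpha → nu ← phi → gamma
  alpha is a fork here and alpha is conditioned on, so the path is blocked at alpha.
Path 3: sigma ← lam → nu ← gamma
  nu is a collider here and neither nu nor any of its descendants is conditioned on, so the collider stays closed — the path is blocked at nu.
Path 4: sigma ← lam → nu ← phi → gamma
  nu is a collider here and neither nu nor any of its descendants is conditioned on, so the collider stays closed — the path is blocked at nu.
Path 5: sigma ← phi → gamma
  phi is a fork here and phi is conditioned on, so the path is blocked at phi.
Path 6: sigma ← phi → nu ← gamma
  phi is a fork here and phi is conditioned on, so the path is blocked at phi.
Since every path is blocked, d-separation holds.

Yes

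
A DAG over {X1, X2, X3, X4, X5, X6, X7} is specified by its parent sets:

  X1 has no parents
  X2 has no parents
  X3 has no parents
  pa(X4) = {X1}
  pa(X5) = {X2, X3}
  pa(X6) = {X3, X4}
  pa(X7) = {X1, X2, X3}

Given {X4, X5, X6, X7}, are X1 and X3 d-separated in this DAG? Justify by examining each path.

There are 3 undirected paths between X1 and X3; checking each against the conditioning set {X4, X5, X6, X7}:
Path 1: X1 → X7 ← X3
  X7 is a collider and X7 is conditioned on, which opens it — no node blocks this path, so it is active.
Path 2: X1 → X7 ← X2 → X5 ← X3
  X7 is a collider and X7 is conditioned on, which opens it; X2 is a fork and X2 is not conditioned on; X5 is a collider and X5 is conditioned on, which opens it — no node blocks this path, so it is active.
Path 3: X1 → X4 → X6 ← X3
  X4 is a chain here and X4 is conditioned on, so the path is blocked at X4.
At least one path is unblocked, so d-separation fails.

No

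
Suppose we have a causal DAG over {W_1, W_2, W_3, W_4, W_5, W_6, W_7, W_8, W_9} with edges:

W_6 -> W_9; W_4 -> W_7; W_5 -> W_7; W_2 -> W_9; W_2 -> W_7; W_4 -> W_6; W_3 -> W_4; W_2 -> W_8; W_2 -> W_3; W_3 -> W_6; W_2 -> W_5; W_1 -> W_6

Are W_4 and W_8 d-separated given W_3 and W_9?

Enumerating the 6 paths from W_4 to W_8 and testing each for blocking by {W_3, W_9}:
Path 1: W_4 ← W_3 ← W_2 → W_8
  W_3 is a chain here and W_3 is conditioned on, so the path is blocked at W_3.
Path 2: W_4 ← W_3 → W_6 → W_9 ← W_2 → W_8
  W_3 is a fork here and W_3 is conditioned on, so the path is blocked at W_3.
Path 3: W_4 → W_7 ← W_2 → W_8
  W_7 is a collider here and neither W_7 nor any of its descendants is conditioned on, so the collider stays closed — the path is blocked at W_7.
Path 4: W_4 → W_7 ← W_5 ← W_2 → W_8
  W_7 is a collider here and neither W_7 nor any of its descendants is conditioned on, so the collider stays closed — the path is blocked at W_7.
Path 5: W_4 → W_6 ← W_3 ← W_2 → W_8
  W_3 is a chain here and W_3 is conditioned on, so the path is blocked at W_3.
Path 6: W_4 → W_6 → W_9 ← W_2 → W_8
  W_6 is a chain and W_6 is not conditioned on; W_9 is a collider and W_9 is conditioned on, which opens it; W_2 is a fork and W_2 is not conditioned on — no node blocks this path, so it is active.
Because an active path exists, W_4 and W_8 are not d-separated.

No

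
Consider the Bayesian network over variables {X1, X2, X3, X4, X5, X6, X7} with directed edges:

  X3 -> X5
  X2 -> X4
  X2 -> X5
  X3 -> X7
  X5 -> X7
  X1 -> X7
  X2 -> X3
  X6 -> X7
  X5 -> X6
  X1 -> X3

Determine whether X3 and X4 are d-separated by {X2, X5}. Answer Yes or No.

Yes

Enumerating the 6 paths from X3 to X4 and testing each for blocking by {X2, X5}:
  1. X3 ← X2 → X4 — X2:fork[blocks] ⇒ blocked
  2. X3 ← X1 → X7 ← X6 ← X5 ← X2 → X4 — X1:fork[open]; X7:collider[blocks]; X6:chain[open]; X5:chain[blocks]; X2:fork[blocks] ⇒ blocked
  3. X3 ← X1 → X7 ← X5 ← X2 → X4 — X1:fork[open]; X7:collider[blocks]; X5:chain[blocks]; X2:fork[blocks] ⇒ blocked
  4. X3 → X5 ← X2 → X4 — X5:collider[open]; X2:fork[blocks] ⇒ blocked
  5. X3 → X7 ← X6 ← X5 ← X2 → X4 — X7:collider[blocks]; X6:chain[open]; X5:chain[blocks]; X2:fork[blocks] ⇒ blocked
  6. X3 → X7 ← X5 ← X2 → X4 — X7:collider[blocks]; X5:chain[blocks]; X2:fork[blocks] ⇒ blocked
All paths are blocked; X3 ⊥ X4 | {X2, X5} holds.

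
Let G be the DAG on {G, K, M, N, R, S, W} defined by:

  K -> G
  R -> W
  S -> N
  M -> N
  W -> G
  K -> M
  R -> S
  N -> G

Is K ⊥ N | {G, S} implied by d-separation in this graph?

No

Enumerating the 3 paths from K to N and testing each for blocking by {G, S}:
  1. K → M → N — M:chain[open] ⇒ active
  2. K → G ← N — G:collider[open] ⇒ active
  3. K → G ← W ← R → S → N — G:collider[open]; W:chain[open]; R:fork[open]; S:chain[blocks] ⇒ blocked
Because an active path exists, K and N are not d-separated.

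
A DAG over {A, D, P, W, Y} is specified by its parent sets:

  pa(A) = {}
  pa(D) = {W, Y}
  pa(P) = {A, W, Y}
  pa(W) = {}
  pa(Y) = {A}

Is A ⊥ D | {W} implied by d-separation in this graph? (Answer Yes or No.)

We examine all 4 paths between A and D:
  1. A → Y → D — Y:chain[open] ⇒ active
  2. A → Y → P ← W → D — Y:chain[open]; P:collider[blocks]; W:fork[blocks] ⇒ blocked
  3. A → P ← Y → D — P:collider[blocks]; Y:fork[open] ⇒ blocked
  4. A → P ← W → D — P:collider[blocks]; W:fork[blocks] ⇒ blocked
At least one path is unblocked, so d-separation fails.

No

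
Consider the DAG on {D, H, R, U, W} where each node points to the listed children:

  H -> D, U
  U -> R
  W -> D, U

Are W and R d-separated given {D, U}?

Yes — W and R are d-separated given {D, U}.

We examine all 2 paths between W and R:
  1. W → U → R — U:chain[blocks] ⇒ blocked
  2. W → D ← H → U → R — D:collider[open]; H:fork[open]; U:chain[blocks] ⇒ blocked
Every path is blocked, so W and R are d-separated given {D, U}.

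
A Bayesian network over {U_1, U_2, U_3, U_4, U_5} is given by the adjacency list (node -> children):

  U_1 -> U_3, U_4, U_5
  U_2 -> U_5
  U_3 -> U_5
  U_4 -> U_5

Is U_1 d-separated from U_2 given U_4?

Enumerating the 3 paths from U_1 to U_2 and testing each for blocking by {U_4}:
Path 1: U_1 → U_3 → U_5 ← U_2
  U_5 is a collider here and neither U_5 nor any of its descendants is conditioned on, so the collider stays closed — the path is blocked at U_5.
Path 2: U_1 → U_4 → U_5 ← U_2
  U_4 is a chain here and U_4 is conditioned on, so the path is blocked at U_4.
Path 3: U_1 → U_5 ← U_2
  U_5 is a collider here and neither U_5 nor any of its descendants is conditioned on, so the collider stays closed — the path is blocked at U_5.
Every path is blocked, so U_1 and U_2 are d-separated given {U_4}.

Yes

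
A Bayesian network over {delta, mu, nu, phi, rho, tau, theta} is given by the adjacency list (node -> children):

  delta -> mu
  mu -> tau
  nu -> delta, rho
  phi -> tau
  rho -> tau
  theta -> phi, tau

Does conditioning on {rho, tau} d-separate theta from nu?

No

Enumerating the 4 paths from theta to nu and testing each for blocking by {rho, tau}:
Path 1: theta → phi → tau ← rho ← nu
  rho is a chain here and rho is conditioned on, so the path is blocked at rho.
Path 2: theta → phi → tau ← mu ← delta ← nu
  phi is a chain and phi is not conditioned on; tau is a collider and tau is conditioned on, which opens it; mu is a chain and mu is not conditioned on; delta is a chain and delta is not conditioned on — no node blocks this path, so it is active.
Path 3: theta → tau ← rho ← nu
  rho is a chain here and rho is conditioned on, so the path is blocked at rho.
Path 4: theta → tau ← mu ← delta ← nu
  tau is a collider and tau is conditioned on, which opens it; mu is a chain and mu is not conditioned on; delta is a chain and delta is not conditioned on — no node blocks this path, so it is active.
Because an active path exists, theta and nu are not d-separated.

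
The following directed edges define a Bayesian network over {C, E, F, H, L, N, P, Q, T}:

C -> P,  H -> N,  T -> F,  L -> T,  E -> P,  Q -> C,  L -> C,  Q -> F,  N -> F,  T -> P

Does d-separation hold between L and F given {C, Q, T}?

There are 4 undirected paths between L and F; checking each against the conditioning set {C, Q, T}:
Path 1: L → T → P ← C ← Q → F
  T is a chain here and T is conditioned on, so the path is blocked at T.
Path 2: L → T → F
  T is a chain here and T is conditioned on, so the path is blocked at T.
Path 3: L → C ← Q → F
  Q is a fork here and Q is conditioned on, so the path is blocked at Q.
Path 4: L → C → P ← T → F
  C is a chain here and C is conditioned on, so the path is blocked at C.
All paths are blocked; L ⊥ F | {C, Q, T} holds.

Yes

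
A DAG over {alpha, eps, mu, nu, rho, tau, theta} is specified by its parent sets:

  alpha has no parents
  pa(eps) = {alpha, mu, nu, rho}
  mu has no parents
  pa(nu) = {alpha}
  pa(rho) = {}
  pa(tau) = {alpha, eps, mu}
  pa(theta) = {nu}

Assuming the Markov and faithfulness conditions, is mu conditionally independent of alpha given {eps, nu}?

There are 6 undirected paths between mu and alpha; checking each against the conditioning set {eps, nu}:
Path 1: mu → tau ← alpha
  tau is a collider here and neither tau nor any of its descendants is conditioned on, so the collider stays closed — the path is blocked at tau.
Path 2: mu → tau ← eps ← nu ← alpha
  tau is a collider here and neither tau nor any of its descendants is conditioned on, so the collider stays closed — the path is blocked at tau.
Path 3: mu → tau ← eps ← alpha
  tau is a collider here and neither tau nor any of its descendants is conditioned on, so the collider stays closed — the path is blocked at tau.
Path 4: mu → eps → tau ← alpha
  eps is a chain here and eps is conditioned on, so the path is blocked at eps.
Path 5: mu → eps ← nu ← alpha
  nu is a chain here and nu is conditioned on, so the path is blocked at nu.
Path 6: mu → eps ← alpha
  eps is a collider and eps is conditioned on, which opens it — no node blocks this path, so it is active.
At least one path is unblocked, so d-separation fails.

No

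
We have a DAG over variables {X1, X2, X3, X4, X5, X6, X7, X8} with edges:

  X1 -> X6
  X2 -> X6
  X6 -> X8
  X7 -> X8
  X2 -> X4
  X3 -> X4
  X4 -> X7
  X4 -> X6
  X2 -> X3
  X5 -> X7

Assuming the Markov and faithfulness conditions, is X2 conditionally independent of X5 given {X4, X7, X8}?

We examine all 6 paths between X2 and X5:
Path 1: X2 → X4 → X7 ← X5
  X4 is a chain here and X4 is conditioned on, so the path is blocked at X4.
Path 2: X2 → X4 → X6 → X8 ← X7 ← X5
  X4 is a chain here and X4 is conditioned on, so the path is blocked at X4.
Path 3: X2 → X3 → X4 → X7 ← X5
  X4 is a chain here and X4 is conditioned on, so the path is blocked at X4.
Path 4: X2 → X3 → X4 → X6 → X8 ← X7 ← X5
  X4 is a chain here and X4 is conditioned on, so the path is blocked at X4.
Path 5: X2 → X6 ← X4 → X7 ← X5
  X4 is a fork here and X4 is conditioned on, so the path is blocked at X4.
Path 6: X2 → X6 → X8 ← X7 ← X5
  X7 is a chain here and X7 is conditioned on, so the path is blocked at X7.
Every path is blocked, so X2 and X5 are d-separated given {X4, X7, X8}.

Yes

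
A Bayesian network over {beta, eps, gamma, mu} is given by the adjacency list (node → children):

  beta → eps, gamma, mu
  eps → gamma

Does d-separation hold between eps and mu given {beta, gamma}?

Yes

There are 2 undirected paths between eps and mu; checking each against the conditioning set {beta, gamma}:
Path 1: eps → gamma ← beta → mu
  beta is a fork here and beta is conditioned on, so the path is blocked at beta.
Path 2: eps ← beta → mu
  beta is a fork here and beta is conditioned on, so the path is blocked at beta.
All paths are blocked; eps ⊥ mu | {beta, gamma} holds.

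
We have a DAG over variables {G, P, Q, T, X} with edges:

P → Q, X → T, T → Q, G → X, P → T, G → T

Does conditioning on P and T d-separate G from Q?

There are 4 undirected paths between G and Q; checking each against the conditioning set {P, T}:
  1. G → X → T ← P → Q — X:chain[open]; T:collider[open]; P:fork[blocks] ⇒ blocked
  2. G → X → T → Q — X:chain[open]; T:chain[blocks] ⇒ blocked
  3. G → T ← P → Q — T:collider[open]; P:fork[blocks] ⇒ blocked
  4. G → T → Q — T:chain[blocks] ⇒ blocked
Since every path is blocked, d-separation holds.

Yes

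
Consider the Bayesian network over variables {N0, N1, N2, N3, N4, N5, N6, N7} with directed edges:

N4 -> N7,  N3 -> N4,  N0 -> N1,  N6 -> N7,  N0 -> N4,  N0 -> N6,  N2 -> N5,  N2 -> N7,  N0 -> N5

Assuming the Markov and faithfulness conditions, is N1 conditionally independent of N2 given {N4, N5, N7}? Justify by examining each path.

No — N1 and N2 are not d-separated given {N4, N5, N7}.

There are 3 undirected paths between N1 and N2; checking each against the conditioning set {N4, N5, N7}:
  1. N1 ← N0 → N4 → N7 ← N2 — N0:fork[open]; N4:chain[blocks]; N7:collider[open] ⇒ blocked
  2. N1 ← N0 → N5 ← N2 — N0:fork[open]; N5:collider[open] ⇒ active
  3. N1 ← N0 → N6 → N7 ← N2 — N0:fork[open]; N6:chain[open]; N7:collider[open] ⇒ active
Since the path N1 ← N0 → N5 ← N2 is active, N1 and N2 are not d-separated given {N4, N5, N7}.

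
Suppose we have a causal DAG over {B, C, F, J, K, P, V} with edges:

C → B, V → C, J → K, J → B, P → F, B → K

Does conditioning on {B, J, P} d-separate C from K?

Yes

2 paths connect C and K; each must be blocked for d-separation to hold:
  1. C → B ← J → K — B:collider[open]; J:fork[blocks] ⇒ blocked
  2. C → B → K — B:chain[blocks] ⇒ blocked
All paths are blocked; C ⊥ K | {B, J, P} holds.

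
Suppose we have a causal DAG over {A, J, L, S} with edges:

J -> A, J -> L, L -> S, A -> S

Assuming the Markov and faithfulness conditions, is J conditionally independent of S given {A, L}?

There are 2 undirected paths between J and S; checking each against the conditioning set {A, L}:
Path 1: J → L → S
  L is a chain here and L is conditioned on, so the path is blocked at L.
Path 2: J → A → S
  A is a chain here and A is conditioned on, so the path is blocked at A.
Every path is blocked, so J and S are d-separated given {A, L}.

Yes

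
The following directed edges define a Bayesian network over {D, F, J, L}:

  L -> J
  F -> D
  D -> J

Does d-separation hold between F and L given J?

The only undirected path from F to L is:
Path 1: F → D → J ← L
  D is a chain and D is not conditioned on; J is a collider and J is conditioned on, which opens it — no node blocks this path, so it is active.
At least one path is unblocked, so d-separation fails.

No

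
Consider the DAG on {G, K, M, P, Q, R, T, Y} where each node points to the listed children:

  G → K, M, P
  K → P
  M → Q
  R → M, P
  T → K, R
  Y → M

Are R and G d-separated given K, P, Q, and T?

No — R and G are not d-separated given {K, P, Q, T}.

5 paths connect R and G; each must be blocked for d-separation to hold:
  1. R ← T → K ← G — T:fork[blocks]; K:collider[open] ⇒ blocked
  2. R ← T → K → P ← G — T:fork[blocks]; K:chain[blocks]; P:collider[open] ⇒ blocked
  3. R → M ← G — M:collider[open] ⇒ active
  4. R → P ← G — P:collider[open] ⇒ active
  5. R → P ← K ← G — P:collider[open]; K:chain[blocks] ⇒ blocked
At least one path is unblocked, so d-separation fails.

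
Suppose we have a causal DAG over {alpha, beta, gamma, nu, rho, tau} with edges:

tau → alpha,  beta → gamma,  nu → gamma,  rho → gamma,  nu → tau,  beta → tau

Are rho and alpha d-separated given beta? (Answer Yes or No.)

Yes

2 paths connect rho and alpha; each must be blocked for d-separation to hold:
Path 1: rho → gamma ← nu → tau → alpha
  gamma is a collider here and neither gamma nor any of its descendants is conditioned on, so the collider stays closed — the path is blocked at gamma.
Path 2: rho → gamma ← beta → tau → alpha
  gamma is a collider here and neither gamma nor any of its descendants is conditioned on, so the collider stays closed — the path is blocked at gamma.
Every path is blocked, so rho and alpha are d-separated given {beta}.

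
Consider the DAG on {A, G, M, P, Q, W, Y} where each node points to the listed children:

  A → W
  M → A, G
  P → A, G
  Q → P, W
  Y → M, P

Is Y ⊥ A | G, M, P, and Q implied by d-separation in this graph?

We examine all 6 paths between Y and A:
Path 1: Y → P → A
  P is a chain here and P is conditioned on, so the path is blocked at P.
Path 2: Y → P ← Q → W ← A
  Q is a fork here and Q is conditioned on, so the path is blocked at Q.
Path 3: Y → P → G ← M → A
  P is a chain here and P is conditioned on, so the path is blocked at P.
Path 4: Y → M → A
  M is a chain here and M is conditioned on, so the path is blocked at M.
Path 5: Y → M → G ← P → A
  M is a chain here and M is conditioned on, so the path is blocked at M.
Path 6: Y → M → G ← P ← Q → W ← A
  M is a chain here and M is conditioned on, so the path is blocked at M.
Since every path is blocked, d-separation holds.

Yes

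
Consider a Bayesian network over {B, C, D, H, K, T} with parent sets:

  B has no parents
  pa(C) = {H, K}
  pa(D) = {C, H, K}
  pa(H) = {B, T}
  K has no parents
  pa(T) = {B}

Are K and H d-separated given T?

We examine all 4 paths between K and H:
Path 1: K → C ← H
  C is a collider here and neither C nor any of its descendants is conditioned on, so the collider stays closed — the path is blocked at C.
Path 2: K → C → D ← H
  D is a collider here and neither D nor any of its descendants is conditioned on, so the collider stays closed — the path is blocked at D.
Path 3: K → D ← C ← H
  D is a collider here and neither D nor any of its descendants is conditioned on, so the collider stays closed — the path is blocked at D.
Path 4: K → D ← H
  D is a collider here and neither D nor any of its descendants is conditioned on, so the collider stays closed — the path is blocked at D.
Since every path is blocked, d-separation holds.

Yes — K and H are d-separated given {T}.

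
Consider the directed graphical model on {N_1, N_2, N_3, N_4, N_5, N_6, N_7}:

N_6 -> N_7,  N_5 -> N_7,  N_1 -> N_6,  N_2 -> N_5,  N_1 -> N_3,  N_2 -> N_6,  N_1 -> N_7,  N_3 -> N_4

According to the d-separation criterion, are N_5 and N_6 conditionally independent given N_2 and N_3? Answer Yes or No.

Yes

Enumerating the 3 paths from N_5 to N_6 and testing each for blocking by {N_2, N_3}:
Path 1: N_5 ← N_2 → N_6
  N_2 is a fork here and N_2 is conditioned on, so the path is blocked at N_2.
Path 2: N_5 → N_7 ← N_6
  N_7 is a collider here and neither N_7 nor any of its descendants is conditioned on, so the collider stays closed — the path is blocked at N_7.
Path 3: N_5 → N_7 ← N_1 → N_6
  N_7 is a collider here and neither N_7 nor any of its descendants is conditioned on, so the collider stays closed — the path is blocked at N_7.
Since every path is blocked, d-separation holds.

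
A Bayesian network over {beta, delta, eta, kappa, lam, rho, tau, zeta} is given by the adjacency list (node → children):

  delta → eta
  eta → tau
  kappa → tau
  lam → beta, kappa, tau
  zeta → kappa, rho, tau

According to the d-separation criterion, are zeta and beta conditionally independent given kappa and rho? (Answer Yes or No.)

There are 4 undirected paths between zeta and beta; checking each against the conditioning set {kappa, rho}:
Path 1: zeta → tau ← lam → beta
  tau is a collider here and neither tau nor any of its descendants is conditioned on, so the collider stays closed — the path is blocked at tau.
Path 2: zeta → tau ← kappa ← lam → beta
  tau is a collider here and neither tau nor any of its descendants is conditioned on, so the collider stays closed — the path is blocked at tau.
Path 3: zeta → kappa ← lam → beta
  kappa is a collider and kappa is conditioned on, which opens it; lam is a fork and lam is not conditioned on — no node blocks this path, so it is active.
Path 4: zeta → kappa → tau ← lam → beta
  kappa is a chain here and kappa is conditioned on, so the path is blocked at kappa.
Because an active path exists, zeta and beta are not d-separated.

No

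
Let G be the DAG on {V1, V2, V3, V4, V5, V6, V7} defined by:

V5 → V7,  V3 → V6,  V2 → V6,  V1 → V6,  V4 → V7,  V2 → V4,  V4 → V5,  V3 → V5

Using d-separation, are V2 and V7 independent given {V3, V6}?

There are 4 undirected paths between V2 and V7; checking each against the conditioning set {V3, V6}:
  1. V2 → V6 ← V3 → V5 → V7 — V6:collider[open]; V3:fork[blocks]; V5:chain[open] ⇒ blocked
  2. V2 → V6 ← V3 → V5 ← V4 → V7 — V6:collider[open]; V3:fork[blocks]; V5:collider[blocks]; V4:fork[open] ⇒ blocked
  3. V2 → V4 → V5 → V7 — V4:chain[open]; V5:chain[open] ⇒ active
  4. V2 → V4 → V7 — V4:chain[open] ⇒ active
Because an active path exists, V2 and V7 are not d-separated.

No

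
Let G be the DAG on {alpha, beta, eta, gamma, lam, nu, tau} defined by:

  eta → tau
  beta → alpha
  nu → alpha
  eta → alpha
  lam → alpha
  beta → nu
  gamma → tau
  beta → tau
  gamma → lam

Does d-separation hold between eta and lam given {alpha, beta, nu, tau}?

No

There are 6 undirected paths between eta and lam; checking each against the conditioning set {alpha, beta, nu, tau}:
  1. eta → alpha ← lam — alpha:collider[open] ⇒ active
  2. eta → alpha ← beta → tau ← gamma → lam — alpha:collider[open]; beta:fork[blocks]; tau:collider[open]; gamma:fork[open] ⇒ blocked
  3. eta → alpha ← nu ← beta → tau ← gamma → lam — alpha:collider[open]; nu:chain[blocks]; beta:fork[blocks]; tau:collider[open]; gamma:fork[open] ⇒ blocked
  4. eta → tau ← gamma → lam — tau:collider[open]; gamma:fork[open] ⇒ active
  5. eta → tau ← beta → alpha ← lam — tau:collider[open]; beta:fork[blocks]; alpha:collider[open] ⇒ blocked
  6. eta → tau ← beta → nu → alpha ← lam — tau:collider[open]; beta:fork[blocks]; nu:chain[blocks]; alpha:collider[open] ⇒ blocked
Because an active path exists, eta and lam are not d-separated.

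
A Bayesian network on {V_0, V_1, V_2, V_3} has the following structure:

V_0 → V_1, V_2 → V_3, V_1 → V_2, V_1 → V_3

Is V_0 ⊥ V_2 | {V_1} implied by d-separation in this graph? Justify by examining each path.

Yes

2 paths connect V_0 and V_2; each must be blocked for d-separation to hold:
Path 1: V_0 → V_1 → V_3 ← V_2
  V_1 is a chain here and V_1 is conditioned on, so the path is blocked at V_1.
Path 2: V_0 → V_1 → V_2
  V_1 is a chain here and V_1 is conditioned on, so the path is blocked at V_1.
Since every path is blocked, d-separation holds.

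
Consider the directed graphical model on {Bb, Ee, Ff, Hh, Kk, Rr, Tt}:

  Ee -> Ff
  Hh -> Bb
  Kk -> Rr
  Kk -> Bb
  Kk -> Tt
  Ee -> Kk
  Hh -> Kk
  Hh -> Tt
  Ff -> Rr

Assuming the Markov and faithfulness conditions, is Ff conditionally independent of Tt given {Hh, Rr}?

6 paths connect Ff and Tt; each must be blocked for d-separation to hold:
Path 1: Ff → Rr ← Kk ← Hh → Tt
  Hh is a fork here and Hh is conditioned on, so the path is blocked at Hh.
Path 2: Ff → Rr ← Kk → Tt
  Rr is a collider and Rr is conditioned on, which opens it; Kk is a fork and Kk is not conditioned on — no node blocks this path, so it is active.
Path 3: Ff → Rr ← Kk → Bb ← Hh → Tt
  Bb is a collider here and neither Bb nor any of its descendants is conditioned on, so the collider stays closed — the path is blocked at Bb.
Path 4: Ff ← Ee → Kk ← Hh → Tt
  Hh is a fork here and Hh is conditioned on, so the path is blocked at Hh.
Path 5: Ff ← Ee → Kk → Tt
  Ee is a fork and Ee is not conditioned on; Kk is a chain and Kk is not conditioned on — no node blocks this path, so it is active.
Path 6: Ff ← Ee → Kk → Bb ← Hh → Tt
  Bb is a collider here and neither Bb nor any of its descendants is conditioned on, so the collider stays closed — the path is blocked at Bb.
At least one path is unblocked, so d-separation fails.

No — Ff and Tt are not d-separated given {Hh, Rr}.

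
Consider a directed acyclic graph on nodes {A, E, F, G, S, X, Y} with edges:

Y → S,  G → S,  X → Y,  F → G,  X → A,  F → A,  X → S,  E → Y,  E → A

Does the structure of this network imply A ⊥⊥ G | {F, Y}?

Enumerating the 5 paths from A to G and testing each for blocking by {F, Y}:
  1. A ← E → Y ← X → S ← G — E:fork[open]; Y:collider[open]; X:fork[open]; S:collider[blocks] ⇒ blocked
  2. A ← E → Y → S ← G — E:fork[open]; Y:chain[blocks]; S:collider[blocks] ⇒ blocked
  3. A ← F → G — F:fork[blocks] ⇒ blocked
  4. A ← X → Y → S ← G — X:fork[open]; Y:chain[blocks]; S:collider[blocks] ⇒ blocked
  5. A ← X → S ← G — X:fork[open]; S:collider[blocks] ⇒ blocked
All paths are blocked; A ⊥ G | {F, Y} holds.

Yes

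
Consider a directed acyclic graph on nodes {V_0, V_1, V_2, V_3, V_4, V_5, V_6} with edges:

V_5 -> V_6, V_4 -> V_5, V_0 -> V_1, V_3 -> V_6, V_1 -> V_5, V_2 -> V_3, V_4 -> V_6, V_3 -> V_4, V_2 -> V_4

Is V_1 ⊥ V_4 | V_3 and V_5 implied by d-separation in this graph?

We examine all 4 paths between V_1 and V_4:
Path 1: V_1 → V_5 → V_6 ← V_3 ← V_2 → V_4
  V_5 is a chain here and V_5 is conditioned on, so the path is blocked at V_5.
Path 2: V_1 → V_5 → V_6 ← V_3 → V_4
  V_5 is a chain here and V_5 is conditioned on, so the path is blocked at V_5.
Path 3: V_1 → V_5 → V_6 ← V_4
  V_5 is a chain here and V_5 is conditioned on, so the path is blocked at V_5.
Path 4: V_1 → V_5 ← V_4
  V_5 is a collider and V_5 is conditioned on, which opens it — no node blocks this path, so it is active.
Because an active path exists, V_1 and V_4 are not d-separated.

No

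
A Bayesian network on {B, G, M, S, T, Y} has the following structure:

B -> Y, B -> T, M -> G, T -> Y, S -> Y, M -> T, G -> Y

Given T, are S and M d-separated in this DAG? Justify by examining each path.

Yes

Enumerating the 3 paths from S to M and testing each for blocking by {T}:
  1. S → Y ← B → T ← M — Y:collider[blocks]; B:fork[open]; T:collider[open] ⇒ blocked
  2. S → Y ← G ← M — Y:collider[blocks]; G:chain[open] ⇒ blocked
  3. S → Y ← T ← M — Y:collider[blocks]; T:chain[blocks] ⇒ blocked
Every path is blocked, so S and M are d-separated given {T}.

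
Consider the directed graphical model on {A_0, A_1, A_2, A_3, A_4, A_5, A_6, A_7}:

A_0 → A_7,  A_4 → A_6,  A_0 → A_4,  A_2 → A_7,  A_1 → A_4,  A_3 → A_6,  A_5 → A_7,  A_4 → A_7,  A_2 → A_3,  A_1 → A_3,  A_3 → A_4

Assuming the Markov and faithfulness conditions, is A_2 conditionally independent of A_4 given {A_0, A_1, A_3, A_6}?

Yes

Enumerating the 5 paths from A_2 to A_4 and testing each for blocking by {A_0, A_1, A_3, A_6}:
Path 1: A_2 → A_3 → A_6 ← A_4
  A_3 is a chain here and A_3 is conditioned on, so the path is blocked at A_3.
Path 2: A_2 → A_3 ← A_1 → A_4
  A_1 is a fork here and A_1 is conditioned on, so the path is blocked at A_1.
Path 3: A_2 → A_3 → A_4
  A_3 is a chain here and A_3 is conditioned on, so the path is blocked at A_3.
Path 4: A_2 → A_7 ← A_0 → A_4
  A_7 is a collider here and neither A_7 nor any of its descendants is conditioned on, so the collider stays closed — the path is blocked at A_7.
Path 5: A_2 → A_7 ← A_4
  A_7 is a collider here and neither A_7 nor any of its descendants is conditioned on, so the collider stays closed — the path is blocked at A_7.
Every path is blocked, so A_2 and A_4 are d-separated given {A_0, A_1, A_3, A_6}.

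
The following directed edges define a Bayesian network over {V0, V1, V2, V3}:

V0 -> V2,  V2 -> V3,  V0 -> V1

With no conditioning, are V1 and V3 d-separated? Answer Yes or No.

No

Only one path connects V1 and V3:
Path 1: V1 ← V0 → V2 → V3
  V0 is a fork and V0 is not conditioned on; V2 is a chain and V2 is not conditioned on — no node blocks this path, so it is active.
At least one path is unblocked, so d-separation fails.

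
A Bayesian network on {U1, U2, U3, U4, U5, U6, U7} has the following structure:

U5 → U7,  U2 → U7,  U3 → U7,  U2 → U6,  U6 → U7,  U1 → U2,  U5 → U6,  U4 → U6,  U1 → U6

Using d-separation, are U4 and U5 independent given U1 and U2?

4 paths connect U4 and U5; each must be blocked for d-separation to hold:
  1. U4 → U6 ← U1 → U2 → U7 ← U5 — U6:collider[blocks]; U1:fork[blocks]; U2:chain[blocks]; U7:collider[blocks] ⇒ blocked
  2. U4 → U6 ← U2 → U7 ← U5 — U6:collider[blocks]; U2:fork[blocks]; U7:collider[blocks] ⇒ blocked
  3. U4 → U6 ← U5 — U6:collider[blocks] ⇒ blocked
  4. U4 → U6 → U7 ← U5 — U6:chain[open]; U7:collider[blocks] ⇒ blocked
All paths are blocked; U4 ⊥ U5 | {U1, U2} holds.

Yes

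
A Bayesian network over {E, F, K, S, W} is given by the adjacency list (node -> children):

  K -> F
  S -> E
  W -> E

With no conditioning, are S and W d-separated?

Only one path connects S and W:
Path 1: S → E ← W
  E is a collider here and neither E nor any of its descendants is conditioned on, so the collider stays closed — the path is blocked at E.
Every path is blocked, so S and W are d-separated given ∅.

Yes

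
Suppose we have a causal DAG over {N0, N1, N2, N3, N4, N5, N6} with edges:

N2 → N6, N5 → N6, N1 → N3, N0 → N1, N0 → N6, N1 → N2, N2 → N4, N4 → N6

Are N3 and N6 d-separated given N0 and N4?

3 paths connect N3 and N6; each must be blocked for d-separation to hold:
Path 1: N3 ← N1 → N2 → N4 → N6
  N4 is a chain here and N4 is conditioned on, so the path is blocked at N4.
Path 2: N3 ← N1 → N2 → N6
  N1 is a fork and N1 is not conditioned on; N2 is a chain and N2 is not conditioned on — no node blocks this path, so it is active.
Path 3: N3 ← N1 ← N0 → N6
  N0 is a fork here and N0 is conditioned on, so the path is blocked at N0.
Because an active path exists, N3 and N6 are not d-separated.

No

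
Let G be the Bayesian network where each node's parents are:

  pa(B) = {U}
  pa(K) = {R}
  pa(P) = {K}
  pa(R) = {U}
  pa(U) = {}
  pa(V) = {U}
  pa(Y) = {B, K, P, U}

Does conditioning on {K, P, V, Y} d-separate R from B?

6 paths connect R and B; each must be blocked for d-separation to hold:
Path 1: R → K → Y ← U → B
  K is a chain here and K is conditioned on, so the path is blocked at K.
Path 2: R → K → Y ← B
  K is a chain here and K is conditioned on, so the path is blocked at K.
Path 3: R → K → P → Y ← U → B
  K is a chain here and K is conditioned on, so the path is blocked at K.
Path 4: R → K → P → Y ← B
  K is a chain here and K is conditioned on, so the path is blocked at K.
Path 5: R ← U → Y ← B
  U is a fork and U is not conditioned on; Y is a collider and Y is conditioned on, which opens it — no node blocks this path, so it is active.
Path 6: R ← U → B
  U is a fork and U is not conditioned on — no node blocks this path, so it is active.
Since the path R ← U → Y ← B is active, R and B are not d-separated given {K, P, V, Y}.

No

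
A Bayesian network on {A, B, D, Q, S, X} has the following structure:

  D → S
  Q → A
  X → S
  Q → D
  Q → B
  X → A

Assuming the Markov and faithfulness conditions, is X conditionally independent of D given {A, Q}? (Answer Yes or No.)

We examine all 2 paths between X and D:
Path 1: X → A ← Q → D
  Q is a fork here and Q is conditioned on, so the path is blocked at Q.
Path 2: X → S ← D
  S is a collider here and neither S nor any of its descendants is conditioned on, so the collider stays closed — the path is blocked at S.
All paths are blocked; X ⊥ D | {A, Q} holds.

Yes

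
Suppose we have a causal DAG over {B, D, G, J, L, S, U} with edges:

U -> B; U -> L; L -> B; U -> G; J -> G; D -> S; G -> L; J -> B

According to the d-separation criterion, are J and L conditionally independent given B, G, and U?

No

There are 6 undirected paths between J and L; checking each against the conditioning set {B, G, U}:
Path 1: J → B ← L
  B is a collider and B is conditioned on, which opens it — no node blocks this path, so it is active.
Path 2: J → B ← U → L
  U is a fork here and U is conditioned on, so the path is blocked at U.
Path 3: J → B ← U → G → L
  U is a fork here and U is conditioned on, so the path is blocked at U.
Path 4: J → G → L
  G is a chain here and G is conditioned on, so the path is blocked at G.
Path 5: J → G ← U → B ← L
  U is a fork here and U is conditioned on, so the path is blocked at U.
Path 6: J → G ← U → L
  U is a fork here and U is conditioned on, so the path is blocked at U.
Since the path J → B ← L is active, J and L are not d-separated given {B, G, U}.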